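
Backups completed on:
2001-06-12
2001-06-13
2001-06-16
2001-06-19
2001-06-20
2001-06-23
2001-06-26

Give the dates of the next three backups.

Every event lands on a Tuesday or Wednesday or Saturday (gaps cycle 1, 3, 3, 1, 3, 3).
So the schedule is: every Tuesday, Wednesday and Saturday.
The following Wednesday is 2001-06-27.
Next Saturday: 2001-06-30.
Next Tuesday: 2001-07-03.

2001-06-27, 2001-06-30, 2001-07-03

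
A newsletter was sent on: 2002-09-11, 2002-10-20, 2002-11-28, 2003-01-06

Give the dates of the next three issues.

2003-02-14, 2003-03-25, 2003-05-03

Every event comes 39 days after the last (39, 39, 39).
2003-01-06 + 39 days = 2003-02-14.
2003-02-14 + 39 days = 2003-03-25.
2003-03-25 + 39 days = 2003-05-03.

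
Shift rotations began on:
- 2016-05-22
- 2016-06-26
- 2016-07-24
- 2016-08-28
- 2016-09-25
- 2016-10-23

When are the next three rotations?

2016-11-27, 2016-12-25, 2017-01-22

These are Sundays at 28- or 35-day spacing (35, 28, 35, 28, 28).
The pattern: 4th Sunday of the month.
November 2016 — 4th Sunday is 2016-11-27.
December 2016 — 4th Sunday is 2016-12-25.
January 2017 — 4th Sunday is 2017-01-22.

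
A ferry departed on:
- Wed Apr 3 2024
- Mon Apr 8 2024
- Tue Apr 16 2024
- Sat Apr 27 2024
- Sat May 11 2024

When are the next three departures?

Gaps: 5, 8, 11, 14 days — each gap is 3 larger than the previous one.
Next gap: 17 days. Sat May 11 2024 + 17 days = Tue May 28 2024.
Next gap: 20 days. Tue May 28 2024 + 20 days = Mon Jun 17 2024.
Next gap: 23 days. Mon Jun 17 2024 + 23 days = Wed Jul 10 2024.

Tue May 28 2024, Mon Jun 17 2024, Wed Jul 10 2024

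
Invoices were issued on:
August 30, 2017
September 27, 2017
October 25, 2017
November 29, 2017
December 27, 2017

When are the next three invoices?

January 31, 2018; February 28, 2018; March 28, 2018

These are Wednesdays with 28, 28, 35, 28-day gaps.
Each is the final Wednesday of its month — August 30, 2017 is past the 28th, so '4th Wednesday' doesn't fit.
Last Wednesday of January 2018: January 31, 2018.
February 2018 ends with Wednesday February 28, 2018.
March 2018 ends with Wednesday March 28, 2018.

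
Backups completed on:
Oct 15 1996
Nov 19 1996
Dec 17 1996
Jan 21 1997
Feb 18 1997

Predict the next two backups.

Mar 18 1997, Apr 15 1997

All dates are Tuesdays, 35, 28, 35, 28 days apart.
Specifically, the 3rd Tuesday of each month.
3rd Tuesday of March 1997: Mar 18 1997.
April 1997 — 3rd Tuesday is Apr 15 1997.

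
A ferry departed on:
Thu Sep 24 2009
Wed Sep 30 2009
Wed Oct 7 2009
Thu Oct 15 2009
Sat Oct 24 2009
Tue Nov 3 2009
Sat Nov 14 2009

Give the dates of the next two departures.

The spacing grows by 1 each time: 6, 7, 8, 9, 10, 11 days.
Next gap: 12 days. Sat Nov 14 2009 + 12 days = Thu Nov 26 2009.
Next gap: 13 days. Thu Nov 26 2009 + 13 days = Wed Dec 9 2009.

Thu Nov 26 2009, Wed Dec 9 2009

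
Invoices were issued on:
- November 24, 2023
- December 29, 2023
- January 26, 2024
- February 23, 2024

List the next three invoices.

March 29, 2024; April 26, 2024; May 31, 2024

All Fridays; the gaps (35, 28, 28) vary with month length.
This is the last Friday of each month.
Last Friday of March 2024: March 29, 2024.
April 2024 ends with Friday April 26, 2024.
May 2024 ends with Friday May 31, 2024.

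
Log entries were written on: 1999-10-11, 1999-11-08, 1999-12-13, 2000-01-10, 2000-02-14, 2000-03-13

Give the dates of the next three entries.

These are Mondays at 28- or 35-day spacing (28, 35, 28, 35, 28).
The pattern: 2nd Monday of the month.
2nd Monday of April 2000: 2000-04-10.
2nd Monday of May 2000: 2000-05-08.
June 2000 — 2nd Monday is 2000-06-12.

2000-04-10, 2000-05-08, 2000-06-12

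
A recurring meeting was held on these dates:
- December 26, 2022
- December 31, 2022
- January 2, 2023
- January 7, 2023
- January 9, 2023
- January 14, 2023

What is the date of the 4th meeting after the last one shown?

January 28, 2023

Gaps: 5, 2, 5, 2, 5 days — not constant, but cyclic with period 2.
The events fall on every Monday and Saturday.
Next Monday: January 16, 2023.
The following Saturday is January 21, 2023.
Next Monday: January 23, 2023.
Next Saturday: January 28, 2023.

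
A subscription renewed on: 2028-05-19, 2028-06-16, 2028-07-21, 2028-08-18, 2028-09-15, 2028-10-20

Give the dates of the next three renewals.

2028-11-17, 2028-12-15, 2029-01-19

These are Fridays at 28- or 35-day spacing (28, 35, 28, 28, 35).
The pattern: 3rd Friday of the month.
3rd Friday of November 2028: 2028-11-17.
3rd Friday of December 2028: 2028-12-15.
3rd Friday of January 2029: 2029-01-19.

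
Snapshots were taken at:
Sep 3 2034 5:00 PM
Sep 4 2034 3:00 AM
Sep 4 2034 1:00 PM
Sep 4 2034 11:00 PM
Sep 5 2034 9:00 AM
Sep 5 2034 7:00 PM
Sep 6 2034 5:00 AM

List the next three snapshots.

Sep 6 2034 3:00 PM, Sep 7 2034 1:00 AM, Sep 7 2034 11:00 AM

The interval is a steady 10 hours (10, 10, 10, 10, 10, 10).
Sep 6 2034 5:00 AM + 10 h = Sep 6 2034 3:00 PM.
Sep 6 2034 3:00 PM + 10 h = Sep 7 2034 1:00 AM.
Sep 7 2034 1:00 AM + 10 h = Sep 7 2034 11:00 AM.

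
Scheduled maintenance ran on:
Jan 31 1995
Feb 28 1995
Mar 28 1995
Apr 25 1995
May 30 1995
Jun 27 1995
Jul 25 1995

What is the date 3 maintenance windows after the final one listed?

These are Tuesdays with 28, 28, 28, 35, 28, 28-day gaps.
Each is the final Tuesday of its month — Jan 31 1995 is past the 28th, so '4th Tuesday' doesn't fit.
August 1995 ends with Tuesday Aug 29 1995.
Last Tuesday of September 1995: Sep 26 1995.
Last Tuesday of October 1995: Oct 31 1995.

Oct 31 1995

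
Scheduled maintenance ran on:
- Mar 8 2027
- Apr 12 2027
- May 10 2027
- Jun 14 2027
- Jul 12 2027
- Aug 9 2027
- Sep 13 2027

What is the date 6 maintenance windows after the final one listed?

Mar 13 2028

Gaps: 35, 28, 35, 28, 28, 35 days — a mix of 28 and 35. Every date is a Monday.
Each is the 2nd Monday of its month.
2nd Monday of October 2027: Oct 11 2027.
November 2027 — 2nd Monday is Nov 8 2027.
December 2027 — 2nd Monday is Dec 13 2027.
January 2028 — 2nd Monday is Jan 10 2028.
February 2028 — 2nd Monday is Feb 14 2028.
2nd Monday of March 2028: Mar 13 2028.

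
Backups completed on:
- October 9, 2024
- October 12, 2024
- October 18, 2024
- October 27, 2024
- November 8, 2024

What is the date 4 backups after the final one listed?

January 25, 2025

Gaps: 3, 6, 9, 12 days — each gap is 3 larger than the previous one.
Next gap: 15 days. November 8, 2024 + 15 days = November 23, 2024.
Next gap: 18 days. November 23, 2024 + 18 days = December 11, 2024.
Next gap: 21 days. December 11, 2024 + 21 days = January 1, 2025.
Next gap: 24 days. January 1, 2025 + 24 days = January 25, 2025.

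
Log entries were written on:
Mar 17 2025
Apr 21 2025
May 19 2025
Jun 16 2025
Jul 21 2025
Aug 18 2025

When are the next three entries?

Gaps: 35, 28, 28, 35, 28 days — a mix of 28 and 35. Every date is a Monday.
Each is the 3rd Monday of its month.
3rd Monday of September 2025: Sep 15 2025.
3rd Monday of October 2025: Oct 20 2025.
November 2025 — 3rd Monday is Nov 17 2025.

Sep 15 2025, Oct 20 2025, Nov 17 2025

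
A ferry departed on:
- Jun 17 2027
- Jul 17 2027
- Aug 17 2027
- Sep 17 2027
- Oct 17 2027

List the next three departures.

The day-of-month is always 17 (30, 31, 31, 30 days between events).
So this recurs on the 17th of each month.
November 2027: Nov 17 2027.
December 2027: Dec 17 2027.
January 2028: Jan 17 2028.

Nov 17 2027, Dec 17 2027, Jan 17 2028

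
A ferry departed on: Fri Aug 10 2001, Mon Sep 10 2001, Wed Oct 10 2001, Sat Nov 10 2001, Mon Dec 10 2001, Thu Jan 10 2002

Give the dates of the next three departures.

Each date is the 10th; the gaps (31, 30, 31, 30, 31) track the month lengths.
The rule is the 10th of each month.
February 2002: Sun Feb 10 2002.
March 2002: Sun Mar 10 2002.
April 2002: Wed Apr 10 2002.

Sun Feb 10 2002, Sun Mar 10 2002, Wed Apr 10 2002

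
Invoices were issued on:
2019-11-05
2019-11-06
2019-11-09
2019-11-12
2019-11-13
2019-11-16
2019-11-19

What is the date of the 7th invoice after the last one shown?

Gaps: 1, 3, 3, 1, 3, 3 days — not constant, but cyclic with period 3.
The events fall on every Tuesday, Wednesday and Saturday.
Next Wednesday: 2019-11-20.
The following Saturday is 2019-11-23.
The following Tuesday is 2019-11-26.
The following Wednesday is 2019-11-27.
Next Saturday: 2019-11-30.
Next Tuesday: 2019-12-03.
Next Wednesday: 2019-12-04.

2019-12-04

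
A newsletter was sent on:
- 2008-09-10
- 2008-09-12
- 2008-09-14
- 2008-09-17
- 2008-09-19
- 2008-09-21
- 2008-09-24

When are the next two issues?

2008-09-26, 2008-09-28

The gap pattern 2, 2, 3, 2, 2, 3 repeats every 3 events.
These are the Wednesdays, Fridays and Sundays of each week.
Next Friday: 2008-09-26.
The following Sunday is 2008-09-28.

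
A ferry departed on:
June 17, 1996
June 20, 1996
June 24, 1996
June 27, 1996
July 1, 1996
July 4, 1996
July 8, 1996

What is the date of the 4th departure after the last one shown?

July 22, 1996

The gap pattern 3, 4, 3, 4, 3, 4 repeats every 2 events.
These are the Mondays and Thursdays of each week.
The following Thursday is July 11, 1996.
The following Monday is July 15, 1996.
The following Thursday is July 18, 1996.
The following Monday is July 22, 1996.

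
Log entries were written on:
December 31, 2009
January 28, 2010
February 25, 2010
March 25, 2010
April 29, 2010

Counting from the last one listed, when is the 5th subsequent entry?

September 30, 2010

These are Thursdays with 28, 28, 28, 35-day gaps.
Each is the final Thursday of its month — December 31, 2009 is past the 28th, so '4th Thursday' doesn't fit.
Last Thursday of May 2010: May 27, 2010.
June 2010 ends with Thursday June 24, 2010.
Last Thursday of July 2010: July 29, 2010.
August 2010 ends with Thursday August 26, 2010.
Last Thursday of September 2010: September 30, 2010.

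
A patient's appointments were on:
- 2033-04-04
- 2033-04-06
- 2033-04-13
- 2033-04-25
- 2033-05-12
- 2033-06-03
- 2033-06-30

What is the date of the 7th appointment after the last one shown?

Intervals are 2, 7, 12, 17, 22, 27 days — an arithmetic progression with common difference 5.
Next gap: 32 days. 2033-06-30 + 32 days = 2033-08-01.
Next gap: 37 days. 2033-08-01 + 37 days = 2033-09-07.
Next gap: 42 days. 2033-09-07 + 42 days = 2033-10-19.
Next gap: 47 days. 2033-10-19 + 47 days = 2033-12-05.
Next gap: 52 days. 2033-12-05 + 52 days = 2034-01-26.
Next gap: 57 days. 2034-01-26 + 57 days = 2034-03-24.
Next gap: 62 days. 2034-03-24 + 62 days = 2034-05-25.

2034-05-25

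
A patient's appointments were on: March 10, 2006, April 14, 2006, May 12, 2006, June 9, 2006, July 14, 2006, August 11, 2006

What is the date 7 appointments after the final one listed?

Gaps: 35, 28, 28, 35, 28 days — a mix of 28 and 35. Every date is a Friday.
Each is the 2nd Friday of its month.
September 2006 — 2nd Friday is September 8, 2006.
October 2006 — 2nd Friday is October 13, 2006.
2nd Friday of November 2006: November 10, 2006.
2nd Friday of December 2006: December 8, 2006.
January 2007 — 2nd Friday is January 12, 2007.
February 2007 — 2nd Friday is February 9, 2007.
March 2007 — 2nd Friday is March 9, 2007.

March 9, 2007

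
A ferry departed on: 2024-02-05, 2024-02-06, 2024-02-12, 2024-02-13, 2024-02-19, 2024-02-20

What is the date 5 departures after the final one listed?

2024-03-11

Every event lands on a Monday or Tuesday (gaps cycle 1, 6, 1, 6, 1).
So the schedule is: every Monday and Tuesday.
The following Monday is 2024-02-26.
The following Tuesday is 2024-02-27.
The following Monday is 2024-03-04.
Next Tuesday: 2024-03-05.
Next Monday: 2024-03-11.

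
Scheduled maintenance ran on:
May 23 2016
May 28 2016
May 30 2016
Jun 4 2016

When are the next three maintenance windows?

Jun 6 2016, Jun 11 2016, Jun 13 2016

The gap pattern 5, 2, 5 repeats every 2 events.
These are the Mondays and Saturdays of each week.
Next Monday: Jun 6 2016.
The following Saturday is Jun 11 2016.
The following Monday is Jun 13 2016.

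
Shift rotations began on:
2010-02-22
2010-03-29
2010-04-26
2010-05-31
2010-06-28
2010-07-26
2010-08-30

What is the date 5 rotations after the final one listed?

All Mondays; the gaps (35, 28, 35, 28, 28, 35) vary with month length.
This is the last Monday of each month.
Last Monday of September 2010: 2010-09-27.
Last Monday of October 2010: 2010-10-25.
Last Monday of November 2010: 2010-11-29.
Last Monday of December 2010: 2010-12-27.
Last Monday of January 2011: 2011-01-31.

2011-01-31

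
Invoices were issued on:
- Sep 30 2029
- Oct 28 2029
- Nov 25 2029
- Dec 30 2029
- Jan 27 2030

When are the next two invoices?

Feb 24 2030, Mar 31 2030

All Sundays; the gaps (28, 28, 35, 28) vary with month length.
This is the last Sunday of each month.
Last Sunday of February 2030: Feb 24 2030.
March 2030 ends with Sunday Mar 31 2030.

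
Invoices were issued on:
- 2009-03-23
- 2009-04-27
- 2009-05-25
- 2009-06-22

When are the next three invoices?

2009-07-27, 2009-08-24, 2009-09-28

These are Mondays at 28- or 35-day spacing (35, 28, 28).
The pattern: 4th Monday of the month.
July 2009 — 4th Monday is 2009-07-27.
4th Monday of August 2009: 2009-08-24.
September 2009 — 4th Monday is 2009-09-28.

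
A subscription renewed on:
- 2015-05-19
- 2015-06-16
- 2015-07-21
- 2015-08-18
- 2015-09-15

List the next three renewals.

Gaps: 28, 35, 28, 28 days — a mix of 28 and 35. Every date is a Tuesday.
Each is the 3rd Tuesday of its month.
October 2015 — 3rd Tuesday is 2015-10-20.
November 2015 — 3rd Tuesday is 2015-11-17.
3rd Tuesday of December 2015: 2015-12-15.

2015-10-20, 2015-11-17, 2015-12-15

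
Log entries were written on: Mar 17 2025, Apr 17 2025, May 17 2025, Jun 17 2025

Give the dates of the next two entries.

Jul 17 2025, Aug 17 2025

The day-of-month is always 17 (31, 30, 31 days between events).
So this recurs on the 17th of each month.
July 2025: Jul 17 2025.
Next: August 2025 → Aug 17 2025.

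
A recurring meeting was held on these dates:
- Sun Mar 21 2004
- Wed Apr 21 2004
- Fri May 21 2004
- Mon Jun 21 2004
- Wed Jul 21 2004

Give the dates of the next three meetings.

Gaps: 31, 30, 31, 30 days — not constant. Every event is on the 21st of the month.
Pattern: the 21st of each month.
August 2004: Sat Aug 21 2004.
September 2004: Tue Sep 21 2004.
October 2004: Thu Oct 21 2004.

Sat Aug 21 2004, Tue Sep 21 2004, Thu Oct 21 2004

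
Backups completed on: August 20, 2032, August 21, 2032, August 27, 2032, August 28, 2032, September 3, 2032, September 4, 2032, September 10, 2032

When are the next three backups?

The gap pattern 1, 6, 1, 6, 1, 6 repeats every 2 events.
These are the Fridays and Saturdays of each week.
Next Saturday: September 11, 2032.
The following Friday is September 17, 2032.
The following Saturday is September 18, 2032.

September 11, 2032; September 17, 2032; September 18, 2032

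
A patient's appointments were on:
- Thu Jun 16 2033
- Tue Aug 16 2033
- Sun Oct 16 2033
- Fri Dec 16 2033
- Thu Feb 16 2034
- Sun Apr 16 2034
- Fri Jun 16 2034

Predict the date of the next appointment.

Wed Aug 16 2034

Each date is the 16th; the gaps (61, 61, 61, 62, 59, 61) track the month lengths.
The rule is the 16th of every 2 months.
Next: August 2034 → Wed Aug 16 2034.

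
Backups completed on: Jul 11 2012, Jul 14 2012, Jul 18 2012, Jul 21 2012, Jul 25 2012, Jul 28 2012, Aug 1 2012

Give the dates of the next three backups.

The gap pattern 3, 4, 3, 4, 3, 4 repeats every 2 events.
These are the Wednesdays and Saturdays of each week.
The following Saturday is Aug 4 2012.
The following Wednesday is Aug 8 2012.
The following Saturday is Aug 11 2012.

Aug 4 2012, Aug 8 2012, Aug 11 2012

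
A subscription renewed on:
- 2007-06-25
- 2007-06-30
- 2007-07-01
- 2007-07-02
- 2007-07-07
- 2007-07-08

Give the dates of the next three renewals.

2007-07-09, 2007-07-14, 2007-07-15

The gap pattern 5, 1, 1, 5, 1 repeats every 3 events.
These are the Mondays, Saturdays and Sundays of each week.
The following Monday is 2007-07-09.
Next Saturday: 2007-07-14.
The following Sunday is 2007-07-15.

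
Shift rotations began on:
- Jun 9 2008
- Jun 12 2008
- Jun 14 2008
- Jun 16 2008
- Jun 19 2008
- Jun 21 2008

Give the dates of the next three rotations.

Jun 23 2008, Jun 26 2008, Jun 28 2008

The gap pattern 3, 2, 2, 3, 2 repeats every 3 events.
These are the Mondays, Thursdays and Saturdays of each week.
The following Monday is Jun 23 2008.
The following Thursday is Jun 26 2008.
The following Saturday is Jun 28 2008.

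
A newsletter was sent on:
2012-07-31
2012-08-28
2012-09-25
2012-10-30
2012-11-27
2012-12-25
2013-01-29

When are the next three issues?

2013-02-26, 2013-03-26, 2013-04-30

Every date is a Tuesday; gaps 28, 28, 35, 28, 28, 35 days.
Each is the last Tuesday of its month (at least one falls on the 29th or later, ruling out '4th Tuesday').
Last Tuesday of February 2013: 2013-02-26.
Last Tuesday of March 2013: 2013-03-26.
Last Tuesday of April 2013: 2013-04-30.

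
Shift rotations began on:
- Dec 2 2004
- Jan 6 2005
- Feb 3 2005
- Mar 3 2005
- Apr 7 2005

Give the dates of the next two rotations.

May 5 2005, Jun 2 2005

All dates are Thursdays, 35, 28, 28, 35 days apart.
Specifically, the 1st Thursday of each month.
May 2005 — 1st Thursday is May 5 2005.
1st Thursday of June 2005: Jun 2 2005.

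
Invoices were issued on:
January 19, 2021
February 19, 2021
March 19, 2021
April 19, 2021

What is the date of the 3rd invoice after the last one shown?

The day-of-month is always 19 (31, 28, 31 days between events).
So this recurs on the 19th of each month.
Next: May 2021 → May 19, 2021.
June 2021: June 19, 2021.
July 2021: July 19, 2021.

July 19, 2021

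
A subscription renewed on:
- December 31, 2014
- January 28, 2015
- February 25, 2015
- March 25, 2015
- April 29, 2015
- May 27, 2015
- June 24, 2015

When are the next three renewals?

All Wednesdays; the gaps (28, 28, 28, 35, 28, 28) vary with month length.
This is the last Wednesday of each month.
Last Wednesday of July 2015: July 29, 2015.
Last Wednesday of August 2015: August 26, 2015.
September 2015 ends with Wednesday September 30, 2015.

July 29, 2015; August 26, 2015; September 30, 2015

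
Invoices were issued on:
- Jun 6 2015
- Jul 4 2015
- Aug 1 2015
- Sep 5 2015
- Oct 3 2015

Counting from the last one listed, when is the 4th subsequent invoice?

Feb 6 2016

These are Saturdays at 28- or 35-day spacing (28, 28, 35, 28).
The pattern: 1st Saturday of the month.
November 2015 — 1st Saturday is Nov 7 2015.
1st Saturday of December 2015: Dec 5 2015.
1st Saturday of January 2016: Jan 2 2016.
February 2016 — 1st Saturday is Feb 6 2016.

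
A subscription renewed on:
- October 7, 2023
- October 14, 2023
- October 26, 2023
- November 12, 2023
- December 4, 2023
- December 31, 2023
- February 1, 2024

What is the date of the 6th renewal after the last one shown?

November 24, 2024

Intervals are 7, 12, 17, 22, 27, 32 days — an arithmetic progression with common difference 5.
Next gap: 37 days. February 1, 2024 + 37 days = March 9, 2024.
Next gap: 42 days. March 9, 2024 + 42 days = April 20, 2024.
Next gap: 47 days. April 20, 2024 + 47 days = June 6, 2024.
Next gap: 52 days. June 6, 2024 + 52 days = July 28, 2024.
Next gap: 57 days. July 28, 2024 + 57 days = September 23, 2024.
Next gap: 62 days. September 23, 2024 + 62 days = November 24, 2024.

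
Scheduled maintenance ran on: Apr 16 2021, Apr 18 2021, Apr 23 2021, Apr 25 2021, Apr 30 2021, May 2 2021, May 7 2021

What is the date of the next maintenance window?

May 9 2021

Gaps: 2, 5, 2, 5, 2, 5 days — not constant, but cyclic with period 2.
The events fall on every Friday and Sunday.
The following Sunday is May 9 2021.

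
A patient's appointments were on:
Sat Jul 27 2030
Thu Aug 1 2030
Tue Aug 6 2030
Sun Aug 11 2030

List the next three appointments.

Fri Aug 16 2030, Wed Aug 21 2030, Mon Aug 26 2030

Every event comes 5 days after the last (5, 5, 5).
Sun Aug 11 2030 + 5 days = Fri Aug 16 2030.
Fri Aug 16 2030 + 5 days = Wed Aug 21 2030.
Wed Aug 21 2030 + 5 days = Mon Aug 26 2030.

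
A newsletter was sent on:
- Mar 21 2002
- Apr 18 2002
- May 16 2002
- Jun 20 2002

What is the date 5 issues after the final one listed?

These are Thursdays at 28- or 35-day spacing (28, 28, 35).
The pattern: 3rd Thursday of the month.
3rd Thursday of July 2002: Jul 18 2002.
August 2002 — 3rd Thursday is Aug 15 2002.
3rd Thursday of September 2002: Sep 19 2002.
October 2002 — 3rd Thursday is Oct 17 2002.
3rd Thursday of November 2002: Nov 21 2002.

Nov 21 2002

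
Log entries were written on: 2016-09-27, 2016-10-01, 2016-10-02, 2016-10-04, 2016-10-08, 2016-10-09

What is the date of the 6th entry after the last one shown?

Every event lands on a Tuesday or Saturday or Sunday (gaps cycle 4, 1, 2, 4, 1).
So the schedule is: every Tuesday, Saturday and Sunday.
Next Tuesday: 2016-10-11.
The following Saturday is 2016-10-15.
Next Sunday: 2016-10-16.
Next Tuesday: 2016-10-18.
Next Saturday: 2016-10-22.
Next Sunday: 2016-10-23.

2016-10-23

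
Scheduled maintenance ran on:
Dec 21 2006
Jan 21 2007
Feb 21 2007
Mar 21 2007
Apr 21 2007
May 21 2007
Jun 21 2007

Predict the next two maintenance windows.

Gaps: 31, 31, 28, 31, 30, 31 days — not constant. Every event is on the 21st of the month.
Pattern: the 21st of each month.
Next: July 2007 → Jul 21 2007.
August 2007: Aug 21 2007.

Jul 21 2007, Aug 21 2007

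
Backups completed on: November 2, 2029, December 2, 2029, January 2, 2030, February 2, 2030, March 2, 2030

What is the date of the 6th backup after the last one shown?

September 2, 2030

Gaps: 30, 31, 31, 28 days — not constant. Every event is on the 2nd of the month.
Pattern: the 2nd of each month.
April 2030: April 2, 2030.
Next: May 2030 → May 2, 2030.
Next: June 2030 → June 2, 2030.
July 2030: July 2, 2030.
Next: August 2030 → August 2, 2030.
Next: September 2030 → September 2, 2030.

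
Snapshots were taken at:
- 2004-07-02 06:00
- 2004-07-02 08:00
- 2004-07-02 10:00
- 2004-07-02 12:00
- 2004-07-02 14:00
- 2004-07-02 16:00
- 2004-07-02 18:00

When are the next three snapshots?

The interval is a steady 2 hours (2, 2, 2, 2, 2, 2).
2004-07-02 18:00 + 2 h = 2004-07-02 20:00.
2004-07-02 20:00 + 2 h = 2004-07-02 22:00.
2004-07-02 22:00 + 2 h = 2004-07-03 00:00.

2004-07-02 20:00, 2004-07-02 22:00, 2004-07-03 00:00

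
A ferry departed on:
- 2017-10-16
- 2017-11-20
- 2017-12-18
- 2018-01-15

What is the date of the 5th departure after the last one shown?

Gaps: 35, 28, 28 days — a mix of 28 and 35. Every date is a Monday.
Each is the 3rd Monday of its month.
3rd Monday of February 2018: 2018-02-19.
3rd Monday of March 2018: 2018-03-19.
April 2018 — 3rd Monday is 2018-04-16.
3rd Monday of May 2018: 2018-05-21.
June 2018 — 3rd Monday is 2018-06-18.

2018-06-18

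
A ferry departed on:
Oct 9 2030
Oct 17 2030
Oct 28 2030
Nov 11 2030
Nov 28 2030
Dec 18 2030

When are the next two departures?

Jan 10 2031, Feb 5 2031

Gaps: 8, 11, 14, 17, 20 days — each gap is 3 larger than the previous one.
Next gap: 23 days. Dec 18 2030 + 23 days = Jan 10 2031.
Next gap: 26 days. Jan 10 2031 + 26 days = Feb 5 2031.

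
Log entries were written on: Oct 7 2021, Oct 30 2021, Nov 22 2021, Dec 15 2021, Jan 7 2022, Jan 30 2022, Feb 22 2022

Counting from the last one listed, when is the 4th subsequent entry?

May 25 2022

Gaps between consecutive events: 23, 23, 23, 23, 23, 23 days — a constant 23-day interval.
Feb 22 2022 + 23 days = Mar 17 2022.
Mar 17 2022 + 23 days = Apr 9 2022.
Apr 9 2022 + 23 days = May 2 2022.
May 2 2022 + 23 days = May 25 2022.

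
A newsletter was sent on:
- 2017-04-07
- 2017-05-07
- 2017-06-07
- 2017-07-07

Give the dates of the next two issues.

The day-of-month is always 7 (30, 31, 30 days between events).
So this recurs on the 7th of each month.
Next: August 2017 → 2017-08-07.
Next: September 2017 → 2017-09-07.

2017-08-07, 2017-09-07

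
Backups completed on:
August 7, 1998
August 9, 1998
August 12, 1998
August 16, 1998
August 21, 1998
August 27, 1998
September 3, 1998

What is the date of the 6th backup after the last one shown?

The spacing grows by 1 each time: 2, 3, 4, 5, 6, 7 days.
Next gap: 8 days. September 3, 1998 + 8 days = September 11, 1998.
Next gap: 9 days. September 11, 1998 + 9 days = September 20, 1998.
Next gap: 10 days. September 20, 1998 + 10 days = September 30, 1998.
Next gap: 11 days. September 30, 1998 + 11 days = October 11, 1998.
Next gap: 12 days. October 11, 1998 + 12 days = October 23, 1998.
Next gap: 13 days. October 23, 1998 + 13 days = November 5, 1998.

November 5, 1998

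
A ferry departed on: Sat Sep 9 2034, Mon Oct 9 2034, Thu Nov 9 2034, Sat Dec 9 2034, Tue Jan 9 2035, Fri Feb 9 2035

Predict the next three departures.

Each date is the 9th; the gaps (30, 31, 30, 31, 31) track the month lengths.
The rule is the 9th of each month.
Next: March 2035 → Fri Mar 9 2035.
Next: April 2035 → Mon Apr 9 2035.
May 2035: Wed May 9 2035.

Fri Mar 9 2035, Mon Apr 9 2035, Wed May 9 2035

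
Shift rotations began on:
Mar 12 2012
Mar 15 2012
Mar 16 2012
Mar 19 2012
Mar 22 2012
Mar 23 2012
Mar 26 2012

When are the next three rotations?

The gap pattern 3, 1, 3, 3, 1, 3 repeats every 3 events.
These are the Mondays, Thursdays and Fridays of each week.
The following Thursday is Mar 29 2012.
The following Friday is Mar 30 2012.
Next Monday: Apr 2 2012.

Mar 29 2012, Mar 30 2012, Apr 2 2012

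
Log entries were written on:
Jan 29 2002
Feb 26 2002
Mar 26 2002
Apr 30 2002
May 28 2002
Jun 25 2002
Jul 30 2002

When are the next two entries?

Every date is a Tuesday; gaps 28, 28, 35, 28, 28, 35 days.
Each is the last Tuesday of its month (at least one falls on the 29th or later, ruling out '4th Tuesday').
Last Tuesday of August 2002: Aug 27 2002.
September 2002 ends with Tuesday Sep 24 2002.

Aug 27 2002, Sep 24 2002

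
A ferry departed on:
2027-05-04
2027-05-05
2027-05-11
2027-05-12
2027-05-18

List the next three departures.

The gap pattern 1, 6, 1, 6 repeats every 2 events.
These are the Tuesdays and Wednesdays of each week.
Next Wednesday: 2027-05-19.
Next Tuesday: 2027-05-25.
Next Wednesday: 2027-05-26.

2027-05-19, 2027-05-25, 2027-05-26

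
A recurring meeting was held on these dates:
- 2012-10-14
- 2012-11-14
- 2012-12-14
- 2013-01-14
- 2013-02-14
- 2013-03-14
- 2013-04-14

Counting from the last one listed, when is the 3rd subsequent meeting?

2013-07-14

Gaps: 31, 30, 31, 31, 28, 31 days — not constant. Every event is on the 14th of the month.
Pattern: the 14th of each month.
Next: May 2013 → 2013-05-14.
June 2013: 2013-06-14.
July 2013: 2013-07-14.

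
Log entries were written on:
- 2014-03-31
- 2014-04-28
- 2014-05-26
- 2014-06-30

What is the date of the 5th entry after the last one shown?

2014-11-24

These are Mondays with 28, 28, 35-day gaps.
Each is the final Monday of its month — 2014-03-31 is past the 28th, so '4th Monday' doesn't fit.
Last Monday of July 2014: 2014-07-28.
August 2014 ends with Monday 2014-08-25.
Last Monday of September 2014: 2014-09-29.
Last Monday of October 2014: 2014-10-27.
November 2014 ends with Monday 2014-11-24.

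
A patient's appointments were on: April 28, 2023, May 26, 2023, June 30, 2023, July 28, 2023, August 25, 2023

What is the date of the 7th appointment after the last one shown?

Every date is a Friday; gaps 28, 35, 28, 28 days.
Each is the last Friday of its month (at least one falls on the 29th or later, ruling out '4th Friday').
September 2023 ends with Friday September 29, 2023.
October 2023 ends with Friday October 27, 2023.
Last Friday of November 2023: November 24, 2023.
Last Friday of December 2023: December 29, 2023.
January 2024 ends with Friday January 26, 2024.
February 2024 ends with Friday February 23, 2024.
March 2024 ends with Friday March 29, 2024.

March 29, 2024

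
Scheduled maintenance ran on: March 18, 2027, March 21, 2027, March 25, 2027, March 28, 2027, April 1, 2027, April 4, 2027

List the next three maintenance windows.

The gap pattern 3, 4, 3, 4, 3 repeats every 2 events.
These are the Thursdays and Sundays of each week.
The following Thursday is April 8, 2027.
Next Sunday: April 11, 2027.
Next Thursday: April 15, 2027.

April 8, 2027; April 11, 2027; April 15, 2027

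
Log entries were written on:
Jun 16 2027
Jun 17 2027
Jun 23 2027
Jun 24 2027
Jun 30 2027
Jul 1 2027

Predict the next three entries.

Every event lands on a Wednesday or Thursday (gaps cycle 1, 6, 1, 6, 1).
So the schedule is: every Wednesday and Thursday.
Next Wednesday: Jul 7 2027.
Next Thursday: Jul 8 2027.
The following Wednesday is Jul 14 2027.

Jul 7 2027, Jul 8 2027, Jul 14 2027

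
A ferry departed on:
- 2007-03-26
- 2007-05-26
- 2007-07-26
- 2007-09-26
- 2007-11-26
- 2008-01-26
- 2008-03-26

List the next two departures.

2008-05-26, 2008-07-26

Gaps: 61, 61, 62, 61, 61, 60 days — not constant. Every event is on the 26th of the month.
Pattern: the 26th of every 2 months.
May 2008: 2008-05-26.
Next: July 2008 → 2008-07-26.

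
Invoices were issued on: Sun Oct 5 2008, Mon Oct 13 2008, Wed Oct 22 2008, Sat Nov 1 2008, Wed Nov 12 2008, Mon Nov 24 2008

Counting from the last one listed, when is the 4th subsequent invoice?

Wed Jan 21 2009

Gaps: 8, 9, 10, 11, 12 days — each gap is 1 larger than the previous one.
Next gap: 13 days. Mon Nov 24 2008 + 13 days = Sun Dec 7 2008.
Next gap: 14 days. Sun Dec 7 2008 + 14 days = Sun Dec 21 2008.
Next gap: 15 days. Sun Dec 21 2008 + 15 days = Mon Jan 5 2009.
Next gap: 16 days. Mon Jan 5 2009 + 16 days = Wed Jan 21 2009.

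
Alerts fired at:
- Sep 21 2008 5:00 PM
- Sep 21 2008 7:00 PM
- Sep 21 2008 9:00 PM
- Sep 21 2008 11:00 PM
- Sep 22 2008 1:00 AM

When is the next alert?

Sep 22 2008 3:00 AM

Spacing: 2, 2, 2, 2 h — constant 2 h.
Sep 22 2008 1:00 AM + 2 h = Sep 22 2008 3:00 AM.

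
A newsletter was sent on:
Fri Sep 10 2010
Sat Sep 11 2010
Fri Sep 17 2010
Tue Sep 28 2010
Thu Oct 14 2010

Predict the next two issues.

Intervals are 1, 6, 11, 16 days — an arithmetic progression with common difference 5.
Next gap: 21 days. Thu Oct 14 2010 + 21 days = Thu Nov 4 2010.
Next gap: 26 days. Thu Nov 4 2010 + 26 days = Tue Nov 30 2010.

Thu Nov 4 2010, Tue Nov 30 2010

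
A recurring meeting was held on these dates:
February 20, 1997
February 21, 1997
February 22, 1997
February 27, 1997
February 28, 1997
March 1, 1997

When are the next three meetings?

March 6, 1997; March 7, 1997; March 8, 1997

The gap pattern 1, 1, 5, 1, 1 repeats every 3 events.
These are the Thursdays, Fridays and Saturdays of each week.
The following Thursday is March 6, 1997.
Next Friday: March 7, 1997.
Next Saturday: March 8, 1997.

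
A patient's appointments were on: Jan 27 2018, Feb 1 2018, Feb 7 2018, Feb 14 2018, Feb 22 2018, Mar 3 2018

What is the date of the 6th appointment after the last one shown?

May 17 2018

The spacing grows by 1 each time: 5, 6, 7, 8, 9 days.
Next gap: 10 days. Mar 3 2018 + 10 days = Mar 13 2018.
Next gap: 11 days. Mar 13 2018 + 11 days = Mar 24 2018.
Next gap: 12 days. Mar 24 2018 + 12 days = Apr 5 2018.
Next gap: 13 days. Apr 5 2018 + 13 days = Apr 18 2018.
Next gap: 14 days. Apr 18 2018 + 14 days = May 2 2018.
Next gap: 15 days. May 2 2018 + 15 days = May 17 2018.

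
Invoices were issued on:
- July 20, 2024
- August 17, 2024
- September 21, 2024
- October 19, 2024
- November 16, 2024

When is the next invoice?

December 21, 2024

Gaps: 28, 35, 28, 28 days — a mix of 28 and 35. Every date is a Saturday.
Each is the 3rd Saturday of its month.
December 2024 — 3rd Saturday is December 21, 2024.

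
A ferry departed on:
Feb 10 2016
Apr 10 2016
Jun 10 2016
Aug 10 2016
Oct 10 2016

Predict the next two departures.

Dec 10 2016, Feb 10 2017

Each date is the 10th; the gaps (60, 61, 61, 61) track the month lengths.
The rule is the 10th of every 2 months.
Next: December 2016 → Dec 10 2016.
Next: February 2017 → Feb 10 2017.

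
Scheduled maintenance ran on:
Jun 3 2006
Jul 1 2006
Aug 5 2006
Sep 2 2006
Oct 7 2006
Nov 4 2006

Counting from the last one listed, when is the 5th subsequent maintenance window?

Apr 7 2007

Gaps: 28, 35, 28, 35, 28 days — a mix of 28 and 35. Every date is a Saturday.
Each is the 1st Saturday of its month.
December 2006 — 1st Saturday is Dec 2 2006.
1st Saturday of January 2007: Jan 6 2007.
February 2007 — 1st Saturday is Feb 3 2007.
March 2007 — 1st Saturday is Mar 3 2007.
April 2007 — 1st Saturday is Apr 7 2007.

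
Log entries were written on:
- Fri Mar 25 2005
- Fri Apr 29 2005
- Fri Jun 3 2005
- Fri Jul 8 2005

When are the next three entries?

Fri Aug 12 2005, Fri Sep 16 2005, Fri Oct 21 2005

The spacing is 35, 35, 35 days — always 35 days.
Fri Jul 8 2005 + 35 days = Fri Aug 12 2005.
Fri Aug 12 2005 + 35 days = Fri Sep 16 2005.
Fri Sep 16 2005 + 35 days = Fri Oct 21 2005.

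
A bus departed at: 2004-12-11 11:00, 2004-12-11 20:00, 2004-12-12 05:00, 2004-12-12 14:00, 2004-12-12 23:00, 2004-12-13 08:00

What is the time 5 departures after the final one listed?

The interval is a steady 9 hours (9, 9, 9, 9, 9).
2004-12-13 08:00 + 9 h = 2004-12-13 17:00.
2004-12-13 17:00 + 9 h = 2004-12-14 02:00.
2004-12-14 02:00 + 9 h = 2004-12-14 11:00.
2004-12-14 11:00 + 9 h = 2004-12-14 20:00.
2004-12-14 20:00 + 9 h = 2004-12-15 05:00.

2004-12-15 05:00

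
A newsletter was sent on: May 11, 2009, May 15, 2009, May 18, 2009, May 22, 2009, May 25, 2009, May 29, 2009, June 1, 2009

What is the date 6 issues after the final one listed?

June 22, 2009

Every event lands on a Monday or Friday (gaps cycle 4, 3, 4, 3, 4, 3).
So the schedule is: every Monday and Friday.
Next Friday: June 5, 2009.
Next Monday: June 8, 2009.
The following Friday is June 12, 2009.
Next Monday: June 15, 2009.
Next Friday: June 19, 2009.
Next Monday: June 22, 2009.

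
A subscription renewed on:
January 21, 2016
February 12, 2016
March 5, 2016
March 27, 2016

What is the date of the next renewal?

Every event comes 22 days after the last (22, 22, 22).
March 27, 2016 + 22 days = April 18, 2016.

April 18, 2016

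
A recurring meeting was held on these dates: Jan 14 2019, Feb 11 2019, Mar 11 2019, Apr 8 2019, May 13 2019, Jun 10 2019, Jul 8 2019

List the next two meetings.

Aug 12 2019, Sep 9 2019

These are Mondays at 28- or 35-day spacing (28, 28, 28, 35, 28, 28).
The pattern: 2nd Monday of the month.
August 2019 — 2nd Monday is Aug 12 2019.
September 2019 — 2nd Monday is Sep 9 2019.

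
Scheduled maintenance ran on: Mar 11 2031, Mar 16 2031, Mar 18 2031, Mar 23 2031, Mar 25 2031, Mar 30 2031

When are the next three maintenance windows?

Apr 1 2031, Apr 6 2031, Apr 8 2031

Gaps: 5, 2, 5, 2, 5 days — not constant, but cyclic with period 2.
The events fall on every Tuesday and Sunday.
Next Tuesday: Apr 1 2031.
The following Sunday is Apr 6 2031.
The following Tuesday is Apr 8 2031.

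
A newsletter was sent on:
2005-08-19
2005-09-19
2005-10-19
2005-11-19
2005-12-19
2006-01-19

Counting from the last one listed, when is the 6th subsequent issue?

2006-07-19

Each date is the 19th; the gaps (31, 30, 31, 30, 31) track the month lengths.
The rule is the 19th of each month.
Next: February 2006 → 2006-02-19.
March 2006: 2006-03-19.
Next: April 2006 → 2006-04-19.
May 2006: 2006-05-19.
June 2006: 2006-06-19.
Next: July 2006 → 2006-07-19.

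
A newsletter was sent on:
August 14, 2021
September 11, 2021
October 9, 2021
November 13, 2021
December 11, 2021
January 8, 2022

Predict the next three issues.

February 12, 2022; March 12, 2022; April 9, 2022

Gaps: 28, 28, 35, 28, 28 days — a mix of 28 and 35. Every date is a Saturday.
Each is the 2nd Saturday of its month.
February 2022 — 2nd Saturday is February 12, 2022.
March 2022 — 2nd Saturday is March 12, 2022.
April 2022 — 2nd Saturday is April 9, 2022.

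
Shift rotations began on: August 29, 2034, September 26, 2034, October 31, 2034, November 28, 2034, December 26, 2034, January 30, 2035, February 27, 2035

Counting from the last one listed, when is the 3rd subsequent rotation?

May 29, 2035

These are Tuesdays with 28, 35, 28, 28, 35, 28-day gaps.
Each is the final Tuesday of its month — August 29, 2034 is past the 28th, so '4th Tuesday' doesn't fit.
March 2035 ends with Tuesday March 27, 2035.
April 2035 ends with Tuesday April 24, 2035.
May 2035 ends with Tuesday May 29, 2035.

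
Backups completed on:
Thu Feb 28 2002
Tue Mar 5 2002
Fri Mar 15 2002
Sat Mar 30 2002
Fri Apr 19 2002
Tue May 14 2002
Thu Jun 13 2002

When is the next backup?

Thu Jul 18 2002

Intervals are 5, 10, 15, 20, 25, 30 days — an arithmetic progression with common difference 5.
Next gap: 35 days. Thu Jun 13 2002 + 35 days = Thu Jul 18 2002.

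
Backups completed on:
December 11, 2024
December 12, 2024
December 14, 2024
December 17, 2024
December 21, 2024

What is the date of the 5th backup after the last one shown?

The spacing grows by 1 each time: 1, 2, 3, 4 days.
Next gap: 5 days. December 21, 2024 + 5 days = December 26, 2024.
Next gap: 6 days. December 26, 2024 + 6 days = January 1, 2025.
Next gap: 7 days. January 1, 2025 + 7 days = January 8, 2025.
Next gap: 8 days. January 8, 2025 + 8 days = January 16, 2025.
Next gap: 9 days. January 16, 2025 + 9 days = January 25, 2025.

January 25, 2025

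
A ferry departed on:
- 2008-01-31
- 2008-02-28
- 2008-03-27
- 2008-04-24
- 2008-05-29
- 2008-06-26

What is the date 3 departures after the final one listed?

2008-09-25

All Thursdays; the gaps (28, 28, 28, 35, 28) vary with month length.
This is the last Thursday of each month.
July 2008 ends with Thursday 2008-07-31.
Last Thursday of August 2008: 2008-08-28.
September 2008 ends with Thursday 2008-09-25.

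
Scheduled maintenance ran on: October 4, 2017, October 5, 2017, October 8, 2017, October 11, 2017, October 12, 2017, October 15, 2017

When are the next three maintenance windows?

Gaps: 1, 3, 3, 1, 3 days — not constant, but cyclic with period 3.
The events fall on every Wednesday, Thursday and Sunday.
Next Wednesday: October 18, 2017.
Next Thursday: October 19, 2017.
Next Sunday: October 22, 2017.

October 18, 2017; October 19, 2017; October 22, 2017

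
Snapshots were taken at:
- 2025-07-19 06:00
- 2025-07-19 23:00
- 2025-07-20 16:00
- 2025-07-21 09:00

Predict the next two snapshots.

Gaps: 17, 17, 17 hours — each event is 17 hours after the previous one.
2025-07-21 09:00 + 17 h = 2025-07-22 02:00.
2025-07-22 02:00 + 17 h = 2025-07-22 19:00.

2025-07-22 02:00, 2025-07-22 19:00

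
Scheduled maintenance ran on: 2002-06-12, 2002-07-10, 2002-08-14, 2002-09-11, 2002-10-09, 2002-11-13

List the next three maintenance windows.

Gaps: 28, 35, 28, 28, 35 days — a mix of 28 and 35. Every date is a Wednesday.
Each is the 2nd Wednesday of its month.
December 2002 — 2nd Wednesday is 2002-12-11.
January 2003 — 2nd Wednesday is 2003-01-08.
February 2003 — 2nd Wednesday is 2003-02-12.

2002-12-11, 2003-01-08, 2003-02-12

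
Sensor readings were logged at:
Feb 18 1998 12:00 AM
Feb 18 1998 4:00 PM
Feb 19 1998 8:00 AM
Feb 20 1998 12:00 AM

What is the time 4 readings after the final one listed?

Gaps: 16, 16, 16 hours — each event is 16 hours after the previous one.
Feb 20 1998 12:00 AM + 16 h = Feb 20 1998 4:00 PM.
Feb 20 1998 4:00 PM + 16 h = Feb 21 1998 8:00 AM.
Feb 21 1998 8:00 AM + 16 h = Feb 22 1998 12:00 AM.
Feb 22 1998 12:00 AM + 16 h = Feb 22 1998 4:00 PM.

Feb 22 1998 4:00 PM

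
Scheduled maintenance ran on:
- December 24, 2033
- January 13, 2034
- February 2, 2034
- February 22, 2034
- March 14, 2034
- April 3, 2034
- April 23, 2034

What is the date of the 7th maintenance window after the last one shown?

September 10, 2034

Gaps between consecutive events: 20, 20, 20, 20, 20, 20 days — a constant 20-day interval.
April 23, 2034 + 20 days = May 13, 2034.
May 13, 2034 + 20 days = June 2, 2034.
June 2, 2034 + 20 days = June 22, 2034.
June 22, 2034 + 20 days = July 12, 2034.
July 12, 2034 + 20 days = August 1, 2034.
August 1, 2034 + 20 days = August 21, 2034.
August 21, 2034 + 20 days = September 10, 2034.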